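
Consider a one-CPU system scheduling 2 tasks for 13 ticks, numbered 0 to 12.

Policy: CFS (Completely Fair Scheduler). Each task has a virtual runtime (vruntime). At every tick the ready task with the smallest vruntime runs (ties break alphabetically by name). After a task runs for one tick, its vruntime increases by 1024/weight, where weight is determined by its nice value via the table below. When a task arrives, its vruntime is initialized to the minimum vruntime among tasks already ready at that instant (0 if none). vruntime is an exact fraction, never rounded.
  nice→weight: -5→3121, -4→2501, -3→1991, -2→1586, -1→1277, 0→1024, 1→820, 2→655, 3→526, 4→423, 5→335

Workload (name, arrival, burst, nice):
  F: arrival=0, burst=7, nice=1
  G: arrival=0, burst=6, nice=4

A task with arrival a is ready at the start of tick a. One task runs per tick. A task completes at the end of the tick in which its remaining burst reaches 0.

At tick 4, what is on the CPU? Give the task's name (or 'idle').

running at tick 4 = F

t=0: vr[F=0 G=0] → run F
t=1: vr[F=256/205 G=0] → run G
t=2: vr[F=256/205 G=1024/423] → run F
t=3: vr[F=512/205 G=1024/423] → run G
t=4: vr[F=512/205 G=2048/423] → run F
t=5: vr[F=768/205 G=2048/423] → run F
t=6: vr[F=1024/205 G=2048/423] → run G
t=7: vr[F=1024/205 G=1024/141] → run F
t=8: vr[F=256/41 G=1024/141] → run F
t=9: vr[F=1536/205 G=1024/141] → run G
t=10: vr[F=1536/205 G=4096/423] → run F
t=11: vr[G=4096/423] → run G
t=12: vr[G=5120/423] → run G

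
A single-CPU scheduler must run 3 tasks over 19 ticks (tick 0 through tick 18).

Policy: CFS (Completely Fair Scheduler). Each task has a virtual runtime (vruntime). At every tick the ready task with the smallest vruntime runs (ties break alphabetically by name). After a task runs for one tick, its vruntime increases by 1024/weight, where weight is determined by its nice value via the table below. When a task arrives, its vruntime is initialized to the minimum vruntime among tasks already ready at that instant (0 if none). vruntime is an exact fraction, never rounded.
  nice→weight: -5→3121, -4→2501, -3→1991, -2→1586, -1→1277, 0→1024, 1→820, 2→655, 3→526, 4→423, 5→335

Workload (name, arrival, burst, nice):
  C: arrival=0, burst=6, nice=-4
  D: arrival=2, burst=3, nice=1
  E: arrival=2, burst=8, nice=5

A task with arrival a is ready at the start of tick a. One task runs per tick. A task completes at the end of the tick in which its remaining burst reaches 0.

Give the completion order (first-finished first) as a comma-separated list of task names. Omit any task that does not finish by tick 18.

completion order = C, D, E

t=0: vr[C=0] → run C
t=1: vr[C=1024/2501] → run C
t=2: vr[C=2048/2501 D=2048/2501 E=2048/2501] → run C
t=3: vr[C=3072/2501 D=2048/2501 E=2048/2501] → run D
t=4: vr[C=3072/2501 D=25856/12505 E=2048/2501] → run E
t=5: vr[C=3072/2501 D=25856/12505 E=3247104/837835] → run C
t=6: vr[C=4096/2501 D=25856/12505 E=3247104/837835] → run C
t=7: vr[C=5120/2501 D=25856/12505 E=3247104/837835] → run C
t=8: vr[D=25856/12505 E=3247104/837835] → run D
t=9: vr[D=41472/12505 E=3247104/837835] → run D
t=10: vr[E=3247104/837835] → run E
t=11: vr[E=5808128/837835] → run E
t=12: vr[E=8369152/837835] → run E
t=13: vr[E=10930176/837835] → run E
t=14: vr[E=2698240/167567] → run E
t=15: vr[E=16052224/837835] → run E
t=16: vr[E=18613248/837835] → run E
t=17: (idle)
t=18: (idle)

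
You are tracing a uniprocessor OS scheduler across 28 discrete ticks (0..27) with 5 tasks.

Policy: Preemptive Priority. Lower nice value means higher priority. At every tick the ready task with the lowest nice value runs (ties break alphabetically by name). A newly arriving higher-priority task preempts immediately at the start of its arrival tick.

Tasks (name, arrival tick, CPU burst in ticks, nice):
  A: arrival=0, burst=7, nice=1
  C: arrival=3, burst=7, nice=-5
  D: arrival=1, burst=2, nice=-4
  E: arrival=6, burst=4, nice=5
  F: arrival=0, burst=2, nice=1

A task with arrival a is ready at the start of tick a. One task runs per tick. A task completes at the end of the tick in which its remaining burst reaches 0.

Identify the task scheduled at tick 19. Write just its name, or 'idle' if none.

t=0: ready={A,F} → run A
t=1: ready={A,D,F} → run D
t=2: ready={A,D,F} → run D
t=3: ready={A,C,F} → run C
t=4: ready={A,C,F} → run C
t=5: ready={A,C,F} → run C
t=6: ready={A,C,E,F} → run C
t=7: ready={A,C,E,F} → run C
t=8: ready={A,C,E,F} → run C
t=9: ready={A,C,E,F} → run C
t=10: ready={A,E,F} → run A
t=11: ready={A,E,F} → run A
t=12: ready={A,E,F} → run A
t=13: ready={A,E,F} → run A
t=14: ready={A,E,F} → run A
t=15: ready={A,E,F} → run A
t=16: ready={E,F} → run F
t=17: ready={E,F} → run F
t=18: ready={E} → run E
t=19: ready={E} → run E
t=20: ready={E} → run E
t=21: ready={E} → run E
t=22: (idle)
t=23: (idle)
t=24: (idle)
t=25: (idle)
t=26: (idle)
t=27: (idle)

running at tick 19 = E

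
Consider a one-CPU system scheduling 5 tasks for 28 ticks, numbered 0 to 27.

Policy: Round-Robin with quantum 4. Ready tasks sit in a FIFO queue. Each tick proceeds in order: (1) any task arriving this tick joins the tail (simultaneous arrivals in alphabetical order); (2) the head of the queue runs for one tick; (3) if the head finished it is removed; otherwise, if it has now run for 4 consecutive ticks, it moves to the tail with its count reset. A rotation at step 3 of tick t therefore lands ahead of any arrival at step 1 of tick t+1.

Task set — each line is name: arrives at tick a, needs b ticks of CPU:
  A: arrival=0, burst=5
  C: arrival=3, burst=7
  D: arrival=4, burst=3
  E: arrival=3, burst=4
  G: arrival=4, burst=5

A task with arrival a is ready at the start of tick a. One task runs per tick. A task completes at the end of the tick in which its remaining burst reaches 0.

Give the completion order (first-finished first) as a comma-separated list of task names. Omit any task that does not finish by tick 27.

completion order = E, A, D, C, G

t=0: queue=[A] q_used=0 → run A
t=1: queue=[A] q_used=1 → run A
t=2: queue=[A] q_used=2 → run A
t=3: queue=[A,C,E] q_used=3 → run A
t=4: queue=[C,E,A,D,G] q_used=0 → run C
t=5: queue=[C,E,A,D,G] q_used=1 → run C
t=6: queue=[C,E,A,D,G] q_used=2 → run C
t=7: queue=[C,E,A,D,G] q_used=3 → run C
t=8: queue=[E,A,D,G,C] q_used=0 → run E
t=9: queue=[E,A,D,G,C] q_used=1 → run E
t=10: queue=[E,A,D,G,C] q_used=2 → run E
t=11: queue=[E,A,D,G,C] q_used=3 → run E
t=12: queue=[A,D,G,C] q_used=0 → run A
t=13: queue=[D,G,C] q_used=0 → run D
t=14: queue=[D,G,C] q_used=1 → run D
t=15: queue=[D,G,C] q_used=2 → run D
t=16: queue=[G,C] q_used=0 → run G
t=17: queue=[G,C] q_used=1 → run G
t=18: queue=[G,C] q_used=2 → run G
t=19: queue=[G,C] q_used=3 → run G
t=20: queue=[C,G] q_used=0 → run C
t=21: queue=[C,G] q_used=1 → run C
t=22: queue=[C,G] q_used=2 → run C
t=23: queue=[G] q_used=0 → run G
t=24: (idle)
t=25: (idle)
t=26: (idle)
t=27: (idle)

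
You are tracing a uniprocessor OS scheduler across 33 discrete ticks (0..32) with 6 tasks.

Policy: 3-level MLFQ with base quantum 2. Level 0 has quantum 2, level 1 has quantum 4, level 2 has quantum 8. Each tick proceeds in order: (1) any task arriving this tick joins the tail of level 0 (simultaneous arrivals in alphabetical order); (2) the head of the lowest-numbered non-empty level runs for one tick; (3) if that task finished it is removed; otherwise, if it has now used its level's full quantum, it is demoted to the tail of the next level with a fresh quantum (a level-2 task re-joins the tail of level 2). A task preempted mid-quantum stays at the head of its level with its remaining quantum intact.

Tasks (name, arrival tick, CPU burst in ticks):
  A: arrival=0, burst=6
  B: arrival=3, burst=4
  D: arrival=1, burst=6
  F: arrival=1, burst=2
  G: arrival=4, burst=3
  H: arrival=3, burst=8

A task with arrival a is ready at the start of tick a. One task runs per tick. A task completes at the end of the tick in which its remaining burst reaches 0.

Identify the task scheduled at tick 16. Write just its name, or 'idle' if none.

t=0: L0/L1/L2 = A/-/- → run A
t=1: L0/L1/L2 = ADF/-/- → run A
t=2: L0/L1/L2 = DF/A/- → run D
t=3: L0/L1/L2 = DFBH/A/- → run D
t=4: L0/L1/L2 = FBHG/AD/- → run F
t=5: L0/L1/L2 = FBHG/AD/- → run F
t=6: L0/L1/L2 = BHG/AD/- → run B
t=7: L0/L1/L2 = BHG/AD/- → run B
t=8: L0/L1/L2 = HG/ADB/- → run H
t=9: L0/L1/L2 = HG/ADB/- → run H
t=10: L0/L1/L2 = G/ADBH/- → run G
t=11: L0/L1/L2 = G/ADBH/- → run G
t=12: L0/L1/L2 = -/ADBHG/- → run A
t=13: L0/L1/L2 = -/ADBHG/- → run A
t=14: L0/L1/L2 = -/ADBHG/- → run A
t=15: L0/L1/L2 = -/ADBHG/- → run A
t=16: L0/L1/L2 = -/DBHG/- → run D
t=17: L0/L1/L2 = -/DBHG/- → run D
t=18: L0/L1/L2 = -/DBHG/- → run D
t=19: L0/L1/L2 = -/DBHG/- → run D
t=20: L0/L1/L2 = -/BHG/- → run B
t=21: L0/L1/L2 = -/BHG/- → run B
t=22: L0/L1/L2 = -/HG/- → run H
t=23: L0/L1/L2 = -/HG/- → run H
t=24: L0/L1/L2 = -/HG/- → run H
t=25: L0/L1/L2 = -/HG/- → run H
t=26: L0/L1/L2 = -/G/H → run G
t=27: L0/L1/L2 = -/-/H → run H
t=28: L0/L1/L2 = -/-/H → run H
t=29: (idle)
t=30: (idle)
t=31: (idle)
t=32: (idle)

running at tick 16 = D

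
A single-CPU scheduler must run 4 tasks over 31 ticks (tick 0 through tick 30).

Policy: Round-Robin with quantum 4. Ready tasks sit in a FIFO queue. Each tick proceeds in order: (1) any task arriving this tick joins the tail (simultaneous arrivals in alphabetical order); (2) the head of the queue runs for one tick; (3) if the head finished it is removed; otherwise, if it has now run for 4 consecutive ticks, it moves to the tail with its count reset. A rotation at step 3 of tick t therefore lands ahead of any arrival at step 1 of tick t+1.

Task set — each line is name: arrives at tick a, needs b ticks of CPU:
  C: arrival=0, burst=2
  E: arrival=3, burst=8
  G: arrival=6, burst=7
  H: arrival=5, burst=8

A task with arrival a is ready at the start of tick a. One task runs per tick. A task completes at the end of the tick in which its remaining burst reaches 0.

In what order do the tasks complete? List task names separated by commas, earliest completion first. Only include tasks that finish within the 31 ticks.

completion order = C, E, H, G

t=0: queue=[C] q_used=0 → run C
t=1: queue=[C] q_used=1 → run C
t=2: (idle)
t=3: queue=[E] q_used=0 → run E
t=4: queue=[E] q_used=1 → run E
t=5: queue=[E,H] q_used=2 → run E
t=6: queue=[E,H,G] q_used=3 → run E
t=7: queue=[H,G,E] q_used=0 → run H
t=8: queue=[H,G,E] q_used=1 → run H
t=9: queue=[H,G,E] q_used=2 → run H
t=10: queue=[H,G,E] q_used=3 → run H
t=11: queue=[G,E,H] q_used=0 → run G
t=12: queue=[G,E,H] q_used=1 → run G
t=13: queue=[G,E,H] q_used=2 → run G
t=14: queue=[G,E,H] q_used=3 → run G
t=15: queue=[E,H,G] q_used=0 → run E
t=16: queue=[E,H,G] q_used=1 → run E
t=17: queue=[E,H,G] q_used=2 → run E
t=18: queue=[E,H,G] q_used=3 → run E
t=19: queue=[H,G] q_used=0 → run H
t=20: queue=[H,G] q_used=1 → run H
t=21: queue=[H,G] q_used=2 → run H
t=22: queue=[H,G] q_used=3 → run H
t=23: queue=[G] q_used=0 → run G
t=24: queue=[G] q_used=1 → run G
t=25: queue=[G] q_used=2 → run G
t=26: (idle)
t=27: (idle)
t=28: (idle)
t=29: (idle)
t=30: (idle)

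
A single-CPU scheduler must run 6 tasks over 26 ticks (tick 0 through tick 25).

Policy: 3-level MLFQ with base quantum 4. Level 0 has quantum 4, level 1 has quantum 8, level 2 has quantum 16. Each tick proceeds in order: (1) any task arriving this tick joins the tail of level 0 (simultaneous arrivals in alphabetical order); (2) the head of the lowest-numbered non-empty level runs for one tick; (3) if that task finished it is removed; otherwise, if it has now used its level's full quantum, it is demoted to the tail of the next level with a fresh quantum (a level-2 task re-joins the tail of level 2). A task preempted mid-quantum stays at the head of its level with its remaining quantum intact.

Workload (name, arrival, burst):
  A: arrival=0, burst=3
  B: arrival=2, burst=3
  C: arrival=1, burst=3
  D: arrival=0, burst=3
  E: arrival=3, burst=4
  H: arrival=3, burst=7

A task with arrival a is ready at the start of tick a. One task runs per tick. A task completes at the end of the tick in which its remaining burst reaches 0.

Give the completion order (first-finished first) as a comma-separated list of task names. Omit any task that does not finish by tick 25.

t=0: L0/L1/L2 = AD/-/- → run A
t=1: L0/L1/L2 = ADC/-/- → run A
t=2: L0/L1/L2 = ADCB/-/- → run A
t=3: L0/L1/L2 = DCBEH/-/- → run D
t=4: L0/L1/L2 = DCBEH/-/- → run D
t=5: L0/L1/L2 = DCBEH/-/- → run D
t=6: L0/L1/L2 = CBEH/-/- → run C
t=7: L0/L1/L2 = CBEH/-/- → run C
t=8: L0/L1/L2 = CBEH/-/- → run C
t=9: L0/L1/L2 = BEH/-/- → run B
t=10: L0/L1/L2 = BEH/-/- → run B
t=11: L0/L1/L2 = BEH/-/- → run B
t=12: L0/L1/L2 = EH/-/- → run E
t=13: L0/L1/L2 = EH/-/- → run E
t=14: L0/L1/L2 = EH/-/- → run E
t=15: L0/L1/L2 = EH/-/- → run E
t=16: L0/L1/L2 = H/-/- → run H
t=17: L0/L1/L2 = H/-/- → run H
t=18: L0/L1/L2 = H/-/- → run H
t=19: L0/L1/L2 = H/-/- → run H
t=20: L0/L1/L2 = -/H/- → run H
t=21: L0/L1/L2 = -/H/- → run H
t=22: L0/L1/L2 = -/H/- → run H
t=23: (idle)
t=24: (idle)
t=25: (idle)

completion order = A, D, C, B, E, H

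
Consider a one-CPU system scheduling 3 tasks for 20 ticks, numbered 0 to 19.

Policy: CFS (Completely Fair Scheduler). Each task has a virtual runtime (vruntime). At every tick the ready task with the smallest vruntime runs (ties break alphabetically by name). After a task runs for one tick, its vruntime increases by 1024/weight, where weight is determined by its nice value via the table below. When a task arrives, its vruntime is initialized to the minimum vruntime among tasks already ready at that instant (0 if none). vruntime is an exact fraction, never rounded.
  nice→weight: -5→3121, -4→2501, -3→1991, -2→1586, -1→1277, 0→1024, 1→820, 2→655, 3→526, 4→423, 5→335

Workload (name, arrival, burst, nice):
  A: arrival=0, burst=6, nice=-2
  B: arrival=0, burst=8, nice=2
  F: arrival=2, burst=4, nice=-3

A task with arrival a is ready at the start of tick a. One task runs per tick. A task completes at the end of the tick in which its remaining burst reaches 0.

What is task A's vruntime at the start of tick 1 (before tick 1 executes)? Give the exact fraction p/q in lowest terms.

vruntime(A, start of tick 1) = 512/793

t=0: vr[A=0 B=0] → run A
t=1: vr[A=512/793 B=0] → run B
t=2: vr[A=512/793 B=1024/655 F=512/793] → run A
t=3: vr[A=1024/793 B=1024/655 F=512/793] → run F
t=4: vr[A=1024/793 B=1024/655 F=1831424/1578863] → run F
t=5: vr[A=1024/793 B=1024/655 F=2643456/1578863] → run A
t=6: vr[A=1536/793 B=1024/655 F=2643456/1578863] → run B
t=7: vr[A=1536/793 B=2048/655 F=2643456/1578863] → run F
t=8: vr[A=1536/793 B=2048/655 F=3455488/1578863] → run A
t=9: vr[A=2048/793 B=2048/655 F=3455488/1578863] → run F
t=10: vr[A=2048/793 B=2048/655] → run A
t=11: vr[A=2560/793 B=2048/655] → run B
t=12: vr[A=2560/793 B=3072/655] → run A
t=13: vr[B=3072/655] → run B
t=14: vr[B=4096/655] → run B
t=15: vr[B=1024/131] → run B
t=16: vr[B=6144/655] → run B
t=17: vr[B=7168/655] → run B
t=18: (idle)
t=19: (idle)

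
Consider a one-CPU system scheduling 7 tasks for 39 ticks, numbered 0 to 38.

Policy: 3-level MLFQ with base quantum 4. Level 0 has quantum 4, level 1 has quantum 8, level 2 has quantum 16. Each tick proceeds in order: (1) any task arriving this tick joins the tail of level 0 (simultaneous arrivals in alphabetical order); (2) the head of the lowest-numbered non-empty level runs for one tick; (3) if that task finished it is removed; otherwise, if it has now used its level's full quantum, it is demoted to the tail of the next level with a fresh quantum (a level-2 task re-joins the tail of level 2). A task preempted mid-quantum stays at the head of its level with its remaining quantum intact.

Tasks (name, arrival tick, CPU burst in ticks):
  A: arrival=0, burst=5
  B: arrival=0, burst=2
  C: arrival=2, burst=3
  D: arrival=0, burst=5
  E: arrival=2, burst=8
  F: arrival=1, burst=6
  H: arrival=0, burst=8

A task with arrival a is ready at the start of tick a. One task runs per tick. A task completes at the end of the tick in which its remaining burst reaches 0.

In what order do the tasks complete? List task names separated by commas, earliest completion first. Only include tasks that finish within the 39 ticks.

t=0: L0/L1/L2 = ABDH/-/- → run A
t=1: L0/L1/L2 = ABDHF/-/- → run A
t=2: L0/L1/L2 = ABDHFCE/-/- → run A
t=3: L0/L1/L2 = ABDHFCE/-/- → run A
t=4: L0/L1/L2 = BDHFCE/A/- → run B
t=5: L0/L1/L2 = BDHFCE/A/- → run B
t=6: L0/L1/L2 = DHFCE/A/- → run D
t=7: L0/L1/L2 = DHFCE/A/- → run D
t=8: L0/L1/L2 = DHFCE/A/- → run D
t=9: L0/L1/L2 = DHFCE/A/- → run D
t=10: L0/L1/L2 = HFCE/AD/- → run H
t=11: L0/L1/L2 = HFCE/AD/- → run H
t=12: L0/L1/L2 = HFCE/AD/- → run H
t=13: L0/L1/L2 = HFCE/AD/- → run H
t=14: L0/L1/L2 = FCE/ADH/- → run F
t=15: L0/L1/L2 = FCE/ADH/- → run F
t=16: L0/L1/L2 = FCE/ADH/- → run F
t=17: L0/L1/L2 = FCE/ADH/- → run F
t=18: L0/L1/L2 = CE/ADHF/- → run C
t=19: L0/L1/L2 = CE/ADHF/- → run C
t=20: L0/L1/L2 = CE/ADHF/- → run C
t=21: L0/L1/L2 = E/ADHF/- → run E
t=22: L0/L1/L2 = E/ADHF/- → run E
t=23: L0/L1/L2 = E/ADHF/- → run E
t=24: L0/L1/L2 = E/ADHF/- → run E
t=25: L0/L1/L2 = -/ADHFE/- → run A
t=26: L0/L1/L2 = -/DHFE/- → run D
t=27: L0/L1/L2 = -/HFE/- → run H
t=28: L0/L1/L2 = -/HFE/- → run H
t=29: L0/L1/L2 = -/HFE/- → run H
t=30: L0/L1/L2 = -/HFE/- → run H
t=31: L0/L1/L2 = -/FE/- → run F
t=32: L0/L1/L2 = -/FE/- → run F
t=33: L0/L1/L2 = -/E/- → run E
t=34: L0/L1/L2 = -/E/- → run E
t=35: L0/L1/L2 = -/E/- → run E
t=36: L0/L1/L2 = -/E/- → run E
t=37: (idle)
t=38: (idle)

completion order = B, C, A, D, H, F, E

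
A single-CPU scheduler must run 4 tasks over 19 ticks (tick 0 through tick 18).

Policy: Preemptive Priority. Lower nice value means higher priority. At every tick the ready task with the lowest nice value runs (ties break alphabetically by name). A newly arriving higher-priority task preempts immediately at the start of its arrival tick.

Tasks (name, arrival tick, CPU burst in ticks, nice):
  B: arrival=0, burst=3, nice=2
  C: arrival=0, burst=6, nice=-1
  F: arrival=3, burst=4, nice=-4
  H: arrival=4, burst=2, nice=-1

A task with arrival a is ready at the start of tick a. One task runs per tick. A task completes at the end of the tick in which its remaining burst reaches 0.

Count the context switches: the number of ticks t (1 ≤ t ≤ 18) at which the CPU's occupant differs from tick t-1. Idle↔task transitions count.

t=0: ready={B,C} → run C
t=1: ready={B,C} → run C
t=2: ready={B,C} → run C
t=3: ready={B,C,F} → run F
t=4: ready={B,C,F,H} → run F
t=5: ready={B,C,F,H} → run F
t=6: ready={B,C,F,H} → run F
t=7: ready={B,C,H} → run C
t=8: ready={B,C,H} → run C
t=9: ready={B,C,H} → run C
t=10: ready={B,H} → run H
t=11: ready={B,H} → run H
t=12: ready={B} → run B
t=13: ready={B} → run B
t=14: ready={B} → run B
t=15: (idle)
t=16: (idle)
t=17: (idle)
t=18: (idle)

context switches = 5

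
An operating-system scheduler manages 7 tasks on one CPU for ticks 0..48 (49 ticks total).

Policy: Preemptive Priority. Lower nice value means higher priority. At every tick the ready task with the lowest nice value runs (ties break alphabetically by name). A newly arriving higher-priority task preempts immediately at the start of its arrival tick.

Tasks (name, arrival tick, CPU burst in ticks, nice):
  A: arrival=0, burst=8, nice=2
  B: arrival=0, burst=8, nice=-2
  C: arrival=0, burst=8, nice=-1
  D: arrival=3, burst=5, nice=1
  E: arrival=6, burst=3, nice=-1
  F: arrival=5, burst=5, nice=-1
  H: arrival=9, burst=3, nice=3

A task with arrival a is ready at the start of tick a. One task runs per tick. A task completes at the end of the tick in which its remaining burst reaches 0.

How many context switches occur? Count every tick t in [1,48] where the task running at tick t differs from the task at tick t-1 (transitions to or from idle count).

context switches = 7

t=0: ready={A,B,C} → run B
t=1: ready={A,B,C} → run B
t=2: ready={A,B,C} → run B
t=3: ready={A,B,C,D} → run B
t=4: ready={A,B,C,D} → run B
t=5: ready={A,B,C,D,F} → run B
t=6: ready={A,B,C,D,E,F} → run B
t=7: ready={A,B,C,D,E,F} → run B
t=8: ready={A,C,D,E,F} → run C
t=9: ready={A,C,D,E,F,H} → run C
t=10: ready={A,C,D,E,F,H} → run C
t=11: ready={A,C,D,E,F,H} → run C
t=12: ready={A,C,D,E,F,H} → run C
t=13: ready={A,C,D,E,F,H} → run C
t=14: ready={A,C,D,E,F,H} → run C
t=15: ready={A,C,D,E,F,H} → run C
t=16: ready={A,D,E,F,H} → run E
t=17: ready={A,D,E,F,H} → run E
t=18: ready={A,D,E,F,H} → run E
t=19: ready={A,D,F,H} → run F
t=20: ready={A,D,F,H} → run F
t=21: ready={A,D,F,H} → run F
t=22: ready={A,D,F,H} → run F
t=23: ready={A,D,F,H} → run F
t=24: ready={A,D,H} → run D
t=25: ready={A,D,H} → run D
t=26: ready={A,D,H} → run D
t=27: ready={A,D,H} → run D
t=28: ready={A,D,H} → run D
t=29: ready={A,H} → run A
t=30: ready={A,H} → run A
t=31: ready={A,H} → run A
t=32: ready={A,H} → run A
t=33: ready={A,H} → run A
t=34: ready={A,H} → run A
t=35: ready={A,H} → run A
t=36: ready={A,H} → run A
t=37: ready={H} → run H
t=38: ready={H} → run H
t=39: ready={H} → run H
t=40: (idle)
t=41: (idle)
t=42: (idle)
t=43: (idle)
t=44: (idle)
t=45: (idle)
t=46: (idle)
t=47: (idle)
t=48: (idle)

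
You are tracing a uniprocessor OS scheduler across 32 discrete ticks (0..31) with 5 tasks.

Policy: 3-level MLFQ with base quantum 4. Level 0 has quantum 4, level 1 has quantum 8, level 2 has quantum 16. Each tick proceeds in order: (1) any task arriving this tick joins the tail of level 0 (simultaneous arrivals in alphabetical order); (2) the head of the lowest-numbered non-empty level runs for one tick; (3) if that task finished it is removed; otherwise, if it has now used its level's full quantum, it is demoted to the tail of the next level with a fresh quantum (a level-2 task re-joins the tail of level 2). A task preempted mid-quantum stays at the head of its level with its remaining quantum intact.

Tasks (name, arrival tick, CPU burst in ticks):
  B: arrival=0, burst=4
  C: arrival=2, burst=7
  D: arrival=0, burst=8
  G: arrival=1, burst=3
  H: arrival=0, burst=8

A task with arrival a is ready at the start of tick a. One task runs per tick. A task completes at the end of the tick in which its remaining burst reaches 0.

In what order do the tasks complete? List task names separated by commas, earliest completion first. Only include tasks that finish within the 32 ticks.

completion order = B, G, D, H, C

t=0: L0/L1/L2 = BDH/-/- → run B
t=1: L0/L1/L2 = BDHG/-/- → run B
t=2: L0/L1/L2 = BDHGC/-/- → run B
t=3: L0/L1/L2 = BDHGC/-/- → run B
t=4: L0/L1/L2 = DHGC/-/- → run D
t=5: L0/L1/L2 = DHGC/-/- → run D
t=6: L0/L1/L2 = DHGC/-/- → run D
t=7: L0/L1/L2 = DHGC/-/- → run D
t=8: L0/L1/L2 = HGC/D/- → run H
t=9: L0/L1/L2 = HGC/D/- → run H
t=10: L0/L1/L2 = HGC/D/- → run H
t=11: L0/L1/L2 = HGC/D/- → run H
t=12: L0/L1/L2 = GC/DH/- → run G
t=13: L0/L1/L2 = GC/DH/- → run G
t=14: L0/L1/L2 = GC/DH/- → run G
t=15: L0/L1/L2 = C/DH/- → run C
t=16: L0/L1/L2 = C/DH/- → run C
t=17: L0/L1/L2 = C/DH/- → run C
t=18: L0/L1/L2 = C/DH/- → run C
t=19: L0/L1/L2 = -/DHC/- → run D
t=20: L0/L1/L2 = -/DHC/- → run D
t=21: L0/L1/L2 = -/DHC/- → run D
t=22: L0/L1/L2 = -/DHC/- → run D
t=23: L0/L1/L2 = -/HC/- → run H
t=24: L0/L1/L2 = -/HC/- → run H
t=25: L0/L1/L2 = -/HC/- → run H
t=26: L0/L1/L2 = -/HC/- → run H
t=27: L0/L1/L2 = -/C/- → run C
t=28: L0/L1/L2 = -/C/- → run C
t=29: L0/L1/L2 = -/C/- → run C
t=30: (idle)
t=31: (idle)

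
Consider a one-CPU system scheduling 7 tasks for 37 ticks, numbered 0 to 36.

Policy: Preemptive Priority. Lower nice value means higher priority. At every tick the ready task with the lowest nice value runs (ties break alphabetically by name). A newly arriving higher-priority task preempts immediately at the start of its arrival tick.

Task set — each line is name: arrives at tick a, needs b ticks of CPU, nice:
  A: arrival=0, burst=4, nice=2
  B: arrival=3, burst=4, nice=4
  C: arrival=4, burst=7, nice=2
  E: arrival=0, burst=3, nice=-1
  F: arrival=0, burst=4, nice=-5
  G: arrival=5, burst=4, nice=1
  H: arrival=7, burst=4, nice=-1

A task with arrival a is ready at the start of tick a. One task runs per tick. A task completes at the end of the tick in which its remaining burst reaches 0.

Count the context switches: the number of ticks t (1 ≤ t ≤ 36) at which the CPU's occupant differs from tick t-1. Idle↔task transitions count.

context switches = 7

t=0: ready={A,E,F} → run F
t=1: ready={A,E,F} → run F
t=2: ready={A,E,F} → run F
t=3: ready={A,B,E,F} → run F
t=4: ready={A,B,C,E} → run E
t=5: ready={A,B,C,E,G} → run E
t=6: ready={A,B,C,E,G} → run E
t=7: ready={A,B,C,G,H} → run H
t=8: ready={A,B,C,G,H} → run H
t=9: ready={A,B,C,G,H} → run H
t=10: ready={A,B,C,G,H} → run H
t=11: ready={A,B,C,G} → run G
t=12: ready={A,B,C,G} → run G
t=13: ready={A,B,C,G} → run G
t=14: ready={A,B,C,G} → run G
t=15: ready={A,B,C} → run A
t=16: ready={A,B,C} → run A
t=17: ready={A,B,C} → run A
t=18: ready={A,B,C} → run A
t=19: ready={B,C} → run C
t=20: ready={B,C} → run C
t=21: ready={B,C} → run C
t=22: ready={B,C} → run C
t=23: ready={B,C} → run C
t=24: ready={B,C} → run C
t=25: ready={B,C} → run C
t=26: ready={B} → run B
t=27: ready={B} → run B
t=28: ready={B} → run B
t=29: ready={B} → run B
t=30: (idle)
t=31: (idle)
t=32: (idle)
t=33: (idle)
t=34: (idle)
t=35: (idle)
t=36: (idle)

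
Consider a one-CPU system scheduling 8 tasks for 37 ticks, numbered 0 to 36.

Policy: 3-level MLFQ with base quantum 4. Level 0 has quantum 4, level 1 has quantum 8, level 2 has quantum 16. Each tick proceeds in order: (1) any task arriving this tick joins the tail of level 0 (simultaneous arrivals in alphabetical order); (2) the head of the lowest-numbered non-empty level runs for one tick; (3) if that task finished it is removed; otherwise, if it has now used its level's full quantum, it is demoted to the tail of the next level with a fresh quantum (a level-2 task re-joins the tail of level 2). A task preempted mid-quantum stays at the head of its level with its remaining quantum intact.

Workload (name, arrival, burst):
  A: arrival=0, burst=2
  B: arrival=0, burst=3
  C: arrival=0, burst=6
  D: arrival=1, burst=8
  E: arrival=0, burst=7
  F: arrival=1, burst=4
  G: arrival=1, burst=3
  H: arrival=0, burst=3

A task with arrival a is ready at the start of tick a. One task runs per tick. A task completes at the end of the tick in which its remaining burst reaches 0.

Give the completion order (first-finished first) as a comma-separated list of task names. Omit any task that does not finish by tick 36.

t=0: L0/L1/L2 = ABCEH/-/- → run A
t=1: L0/L1/L2 = ABCEHDFG/-/- → run A
t=2: L0/L1/L2 = BCEHDFG/-/- → run B
t=3: L0/L1/L2 = BCEHDFG/-/- → run B
t=4: L0/L1/L2 = BCEHDFG/-/- → run B
t=5: L0/L1/L2 = CEHDFG/-/- → run C
t=6: L0/L1/L2 = CEHDFG/-/- → run C
t=7: L0/L1/L2 = CEHDFG/-/- → run C
t=8: L0/L1/L2 = CEHDFG/-/- → run C
t=9: L0/L1/L2 = EHDFG/C/- → run E
t=10: L0/L1/L2 = EHDFG/C/- → run E
t=11: L0/L1/L2 = EHDFG/C/- → run E
t=12: L0/L1/L2 = EHDFG/C/- → run E
t=13: L0/L1/L2 = HDFG/CE/- → run H
t=14: L0/L1/L2 = HDFG/CE/- → run H
t=15: L0/L1/L2 = HDFG/CE/- → run H
t=16: L0/L1/L2 = DFG/CE/- → run D
t=17: L0/L1/L2 = DFG/CE/- → run D
t=18: L0/L1/L2 = DFG/CE/- → run D
t=19: L0/L1/L2 = DFG/CE/- → run D
t=20: L0/L1/L2 = FG/CED/- → run F
t=21: L0/L1/L2 = FG/CED/- → run F
t=22: L0/L1/L2 = FG/CED/- → run F
t=23: L0/L1/L2 = FG/CED/- → run F
t=24: L0/L1/L2 = G/CED/- → run G
t=25: L0/L1/L2 = G/CED/- → run G
t=26: L0/L1/L2 = G/CED/- → run G
t=27: L0/L1/L2 = -/CED/- → run C
t=28: L0/L1/L2 = -/CED/- → run C
t=29: L0/L1/L2 = -/ED/- → run E
t=30: L0/L1/L2 = -/ED/- → run E
t=31: L0/L1/L2 = -/ED/- → run E
t=32: L0/L1/L2 = -/D/- → run D
t=33: L0/L1/L2 = -/D/- → run D
t=34: L0/L1/L2 = -/D/- → run D
t=35: L0/L1/L2 = -/D/- → run D
t=36: (idle)

completion order = A, B, H, F, G, C, E, D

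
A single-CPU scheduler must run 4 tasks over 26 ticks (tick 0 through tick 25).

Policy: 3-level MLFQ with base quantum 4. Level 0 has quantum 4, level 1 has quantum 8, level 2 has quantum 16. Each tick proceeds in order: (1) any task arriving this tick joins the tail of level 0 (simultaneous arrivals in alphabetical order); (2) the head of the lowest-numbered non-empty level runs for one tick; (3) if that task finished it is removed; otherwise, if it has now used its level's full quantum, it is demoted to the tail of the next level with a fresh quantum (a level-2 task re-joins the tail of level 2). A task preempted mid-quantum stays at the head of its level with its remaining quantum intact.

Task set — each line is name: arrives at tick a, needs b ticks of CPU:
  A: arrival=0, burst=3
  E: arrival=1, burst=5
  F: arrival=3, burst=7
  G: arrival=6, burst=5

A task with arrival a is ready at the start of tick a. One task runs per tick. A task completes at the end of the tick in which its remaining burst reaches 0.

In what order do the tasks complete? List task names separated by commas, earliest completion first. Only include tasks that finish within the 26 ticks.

completion order = A, E, F, G

t=0: L0/L1/L2 = A/-/- → run A
t=1: L0/L1/L2 = AE/-/- → run A
t=2: L0/L1/L2 = AE/-/- → run A
t=3: L0/L1/L2 = EF/-/- → run E
t=4: L0/L1/L2 = EF/-/- → run E
t=5: L0/L1/L2 = EF/-/- → run E
t=6: L0/L1/L2 = EFG/-/- → run E
t=7: L0/L1/L2 = FG/E/- → run F
t=8: L0/L1/L2 = FG/E/- → run F
t=9: L0/L1/L2 = FG/E/- → run F
t=10: L0/L1/L2 = FG/E/- → run F
t=11: L0/L1/L2 = G/EF/- → run G
t=12: L0/L1/L2 = G/EF/- → run G
t=13: L0/L1/L2 = G/EF/- → run G
t=14: L0/L1/L2 = G/EF/- → run G
t=15: L0/L1/L2 = -/EFG/- → run E
t=16: L0/L1/L2 = -/FG/- → run F
t=17: L0/L1/L2 = -/FG/- → run F
t=18: L0/L1/L2 = -/FG/- → run F
t=19: L0/L1/L2 = -/G/- → run G
t=20: (idle)
t=21: (idle)
t=22: (idle)
t=23: (idle)
t=24: (idle)
t=25: (idle)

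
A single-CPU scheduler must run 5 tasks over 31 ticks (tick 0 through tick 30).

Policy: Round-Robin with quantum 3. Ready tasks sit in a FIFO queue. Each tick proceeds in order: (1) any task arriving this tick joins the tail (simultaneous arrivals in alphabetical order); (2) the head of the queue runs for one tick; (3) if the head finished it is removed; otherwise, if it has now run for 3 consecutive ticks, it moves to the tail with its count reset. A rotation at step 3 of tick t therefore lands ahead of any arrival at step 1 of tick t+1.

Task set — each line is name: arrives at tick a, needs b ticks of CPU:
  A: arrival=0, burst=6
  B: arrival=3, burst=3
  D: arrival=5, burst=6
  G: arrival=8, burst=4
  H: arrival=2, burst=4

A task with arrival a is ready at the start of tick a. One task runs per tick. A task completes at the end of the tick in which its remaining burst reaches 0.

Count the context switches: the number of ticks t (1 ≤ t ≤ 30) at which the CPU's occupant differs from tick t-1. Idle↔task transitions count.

context switches = 9

t=0: queue=[A] q_used=0 → run A
t=1: queue=[A] q_used=1 → run A
t=2: queue=[A,H] q_used=2 → run A
t=3: queue=[H,A,B] q_used=0 → run H
t=4: queue=[H,A,B] q_used=1 → run H
t=5: queue=[H,A,B,D] q_used=2 → run H
t=6: queue=[A,B,D,H] q_used=0 → run A
t=7: queue=[A,B,D,H] q_used=1 → run A
t=8: queue=[A,B,D,H,G] q_used=2 → run A
t=9: queue=[B,D,H,G] q_used=0 → run B
t=10: queue=[B,D,H,G] q_used=1 → run B
t=11: queue=[B,D,H,G] q_used=2 → run B
t=12: queue=[D,H,G] q_used=0 → run D
t=13: queue=[D,H,G] q_used=1 → run D
t=14: queue=[D,H,G] q_used=2 → run D
t=15: queue=[H,G,D] q_used=0 → run H
t=16: queue=[G,D] q_used=0 → run G
t=17: queue=[G,D] q_used=1 → run G
t=18: queue=[G,D] q_used=2 → run G
t=19: queue=[D,G] q_used=0 → run D
t=20: queue=[D,G] q_used=1 → run D
t=21: queue=[D,G] q_used=2 → run D
t=22: queue=[G] q_used=0 → run G
t=23: (idle)
t=24: (idle)
t=25: (idle)
t=26: (idle)
t=27: (idle)
t=28: (idle)
t=29: (idle)
t=30: (idle)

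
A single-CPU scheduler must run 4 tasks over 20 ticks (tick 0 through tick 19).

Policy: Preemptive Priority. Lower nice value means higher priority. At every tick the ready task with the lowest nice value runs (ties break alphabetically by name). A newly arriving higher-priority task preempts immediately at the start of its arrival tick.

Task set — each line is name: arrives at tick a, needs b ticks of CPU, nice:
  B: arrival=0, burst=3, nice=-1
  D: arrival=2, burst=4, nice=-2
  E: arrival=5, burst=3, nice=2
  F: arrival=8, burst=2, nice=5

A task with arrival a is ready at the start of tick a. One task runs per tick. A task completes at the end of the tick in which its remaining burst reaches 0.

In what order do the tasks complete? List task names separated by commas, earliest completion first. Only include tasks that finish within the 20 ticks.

t=0: ready={B} → run B
t=1: ready={B} → run B
t=2: ready={B,D} → run D
t=3: ready={B,D} → run D
t=4: ready={B,D} → run D
t=5: ready={B,D,E} → run D
t=6: ready={B,E} → run B
t=7: ready={E} → run E
t=8: ready={E,F} → run E
t=9: ready={E,F} → run E
t=10: ready={F} → run F
t=11: ready={F} → run F
t=12: (idle)
t=13: (idle)
t=14: (idle)
t=15: (idle)
t=16: (idle)
t=17: (idle)
t=18: (idle)
t=19: (idle)

completion order = D, B, E, F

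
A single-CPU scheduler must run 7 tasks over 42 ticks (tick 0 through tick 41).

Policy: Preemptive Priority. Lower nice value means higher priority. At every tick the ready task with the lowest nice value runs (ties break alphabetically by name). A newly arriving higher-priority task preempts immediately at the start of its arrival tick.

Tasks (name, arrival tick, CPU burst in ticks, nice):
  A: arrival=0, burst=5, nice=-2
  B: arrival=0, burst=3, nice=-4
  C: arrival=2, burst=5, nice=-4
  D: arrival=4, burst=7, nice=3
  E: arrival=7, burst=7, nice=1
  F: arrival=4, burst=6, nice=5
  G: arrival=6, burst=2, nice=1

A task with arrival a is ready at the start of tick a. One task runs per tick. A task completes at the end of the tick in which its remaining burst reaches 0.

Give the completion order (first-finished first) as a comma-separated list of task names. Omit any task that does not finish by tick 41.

completion order = B, C, A, E, G, D, F

t=0: ready={A,B} → run B
t=1: ready={A,B} → run B
t=2: ready={A,B,C} → run B
t=3: ready={A,C} → run C
t=4: ready={A,C,D,F} → run C
t=5: ready={A,C,D,F} → run C
t=6: ready={A,C,D,F,G} → run C
t=7: ready={A,C,D,E,F,G} → run C
t=8: ready={A,D,E,F,G} → run A
t=9: ready={A,D,E,F,G} → run A
t=10: ready={A,D,E,F,G} → run A
t=11: ready={A,D,E,F,G} → run A
t=12: ready={A,D,E,F,G} → run A
t=13: ready={D,E,F,G} → run E
t=14: ready={D,E,F,G} → run E
t=15: ready={D,E,F,G} → run E
t=16: ready={D,E,F,G} → run E
t=17: ready={D,E,F,G} → run E
t=18: ready={D,E,F,G} → run E
t=19: ready={D,E,F,G} → run E
t=20: ready={D,F,G} → run G
t=21: ready={D,F,G} → run G
t=22: ready={D,F} → run D
t=23: ready={D,F} → run D
t=24: ready={D,F} → run D
t=25: ready={D,F} → run D
t=26: ready={D,F} → run D
t=27: ready={D,F} → run D
t=28: ready={D,F} → run D
t=29: ready={F} → run F
t=30: ready={F} → run F
t=31: ready={F} → run F
t=32: ready={F} → run F
t=33: ready={F} → run F
t=34: ready={F} → run F
t=35: (idle)
t=36: (idle)
t=37: (idle)
t=38: (idle)
t=39: (idle)
t=40: (idle)
t=41: (idle)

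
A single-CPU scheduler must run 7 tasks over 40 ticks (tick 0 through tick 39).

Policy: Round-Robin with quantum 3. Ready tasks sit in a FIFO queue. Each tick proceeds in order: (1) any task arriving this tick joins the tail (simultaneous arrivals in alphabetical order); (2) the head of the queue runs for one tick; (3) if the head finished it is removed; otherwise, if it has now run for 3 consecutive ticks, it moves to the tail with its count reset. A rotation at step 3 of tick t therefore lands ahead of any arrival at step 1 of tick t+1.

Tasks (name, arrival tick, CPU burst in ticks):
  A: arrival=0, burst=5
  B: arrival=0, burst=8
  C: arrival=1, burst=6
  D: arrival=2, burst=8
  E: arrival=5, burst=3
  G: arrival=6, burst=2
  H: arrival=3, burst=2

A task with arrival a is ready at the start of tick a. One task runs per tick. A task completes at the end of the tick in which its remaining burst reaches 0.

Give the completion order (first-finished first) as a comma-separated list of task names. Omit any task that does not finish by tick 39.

t=0: queue=[A,B] q_used=0 → run A
t=1: queue=[A,B,C] q_used=1 → run A
t=2: queue=[A,B,C,D] q_used=2 → run A
t=3: queue=[B,C,D,A,H] q_used=0 → run B
t=4: queue=[B,C,D,A,H] q_used=1 → run B
t=5: queue=[B,C,D,A,H,E] q_used=2 → run B
t=6: queue=[C,D,A,H,E,B,G] q_used=0 → run C
t=7: queue=[C,D,A,H,E,B,G] q_used=1 → run C
t=8: queue=[C,D,A,H,E,B,G] q_used=2 → run C
t=9: queue=[D,A,H,E,B,G,C] q_used=0 → run D
t=10: queue=[D,A,H,E,B,G,C] q_used=1 → run D
t=11: queue=[D,A,H,E,B,G,C] q_used=2 → run D
t=12: queue=[A,H,E,B,G,C,D] q_used=0 → run A
t=13: queue=[A,H,E,B,G,C,D] q_used=1 → run A
t=14: queue=[H,E,B,G,C,D] q_used=0 → run H
t=15: queue=[H,E,B,G,C,D] q_used=1 → run H
t=16: queue=[E,B,G,C,D] q_used=0 → run E
t=17: queue=[E,B,G,C,D] q_used=1 → run E
t=18: queue=[E,B,G,C,D] q_used=2 → run E
t=19: queue=[B,G,C,D] q_used=0 → run B
t=20: queue=[B,G,C,D] q_used=1 → run B
t=21: queue=[B,G,C,D] q_used=2 → run B
t=22: queue=[G,C,D,B] q_used=0 → run G
t=23: queue=[G,C,D,B] q_used=1 → run G
t=24: queue=[C,D,B] q_used=0 → run C
t=25: queue=[C,D,B] q_used=1 → run C
t=26: queue=[C,D,B] q_used=2 → run C
t=27: queue=[D,B] q_used=0 → run D
t=28: queue=[D,B] q_used=1 → run D
t=29: queue=[D,B] q_used=2 → run D
t=30: queue=[B,D] q_used=0 → run B
t=31: queue=[B,D] q_used=1 → run B
t=32: queue=[D] q_used=0 → run D
t=33: queue=[D] q_used=1 → run D
t=34: (idle)
t=35: (idle)
t=36: (idle)
t=37: (idle)
t=38: (idle)
t=39: (idle)

completion order = A, H, E, G, C, B, D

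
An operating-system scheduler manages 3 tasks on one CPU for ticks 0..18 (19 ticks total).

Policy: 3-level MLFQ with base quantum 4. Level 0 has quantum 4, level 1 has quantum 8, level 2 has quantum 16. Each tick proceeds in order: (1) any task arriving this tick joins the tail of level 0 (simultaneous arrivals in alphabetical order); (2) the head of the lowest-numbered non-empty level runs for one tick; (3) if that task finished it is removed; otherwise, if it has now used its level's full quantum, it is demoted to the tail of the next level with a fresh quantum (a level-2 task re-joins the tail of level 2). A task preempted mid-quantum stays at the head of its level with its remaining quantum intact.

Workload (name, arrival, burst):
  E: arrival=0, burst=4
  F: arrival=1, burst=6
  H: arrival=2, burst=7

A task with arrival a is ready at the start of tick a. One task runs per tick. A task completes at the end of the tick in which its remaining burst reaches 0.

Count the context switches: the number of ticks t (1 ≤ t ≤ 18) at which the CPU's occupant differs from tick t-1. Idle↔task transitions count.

t=0: L0/L1/L2 = E/-/- → run E
t=1: L0/L1/L2 = EF/-/- → run E
t=2: L0/L1/L2 = EFH/-/- → run E
t=3: L0/L1/L2 = EFH/-/- → run E
t=4: L0/L1/L2 = FH/-/- → run F
t=5: L0/L1/L2 = FH/-/- → run F
t=6: L0/L1/L2 = FH/-/- → run F
t=7: L0/L1/L2 = FH/-/- → run F
t=8: L0/L1/L2 = H/F/- → run H
t=9: L0/L1/L2 = H/F/- → run H
t=10: L0/L1/L2 = H/F/- → run H
t=11: L0/L1/L2 = H/F/- → run H
t=12: L0/L1/L2 = -/FH/- → run F
t=13: L0/L1/L2 = -/FH/- → run F
t=14: L0/L1/L2 = -/H/- → run H
t=15: L0/L1/L2 = -/H/- → run H
t=16: L0/L1/L2 = -/H/- → run H
t=17: (idle)
t=18: (idle)

context switches = 5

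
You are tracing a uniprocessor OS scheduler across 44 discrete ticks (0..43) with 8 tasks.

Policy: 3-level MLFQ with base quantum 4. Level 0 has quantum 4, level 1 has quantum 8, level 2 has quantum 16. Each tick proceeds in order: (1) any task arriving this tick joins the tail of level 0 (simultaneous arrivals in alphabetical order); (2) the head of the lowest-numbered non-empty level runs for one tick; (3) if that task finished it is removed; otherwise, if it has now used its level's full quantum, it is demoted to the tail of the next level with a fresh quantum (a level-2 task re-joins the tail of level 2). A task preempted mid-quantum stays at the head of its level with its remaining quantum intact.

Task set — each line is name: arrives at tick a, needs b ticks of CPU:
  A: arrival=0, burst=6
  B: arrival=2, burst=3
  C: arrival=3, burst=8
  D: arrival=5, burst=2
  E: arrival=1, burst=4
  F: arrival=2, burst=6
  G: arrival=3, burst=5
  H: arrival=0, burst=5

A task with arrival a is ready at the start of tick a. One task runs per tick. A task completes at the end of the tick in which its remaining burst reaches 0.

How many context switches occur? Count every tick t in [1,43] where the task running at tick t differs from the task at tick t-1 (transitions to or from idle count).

t=0: L0/L1/L2 = AH/-/- → run A
t=1: L0/L1/L2 = AHE/-/- → run A
t=2: L0/L1/L2 = AHEBF/-/- → run A
t=3: L0/L1/L2 = AHEBFCG/-/- → run A
t=4: L0/L1/L2 = HEBFCG/A/- → run H
t=5: L0/L1/L2 = HEBFCGD/A/- → run H
t=6: L0/L1/L2 = HEBFCGD/A/- → run H
t=7: L0/L1/L2 = HEBFCGD/A/- → run H
t=8: L0/L1/L2 = EBFCGD/AH/- → run E
t=9: L0/L1/L2 = EBFCGD/AH/- → run E
t=10: L0/L1/L2 = EBFCGD/AH/- → run E
t=11: L0/L1/L2 = EBFCGD/AH/- → run E
t=12: L0/L1/L2 = BFCGD/AH/- → run B
t=13: L0/L1/L2 = BFCGD/AH/- → run B
t=14: L0/L1/L2 = BFCGD/AH/- → run B
t=15: L0/L1/L2 = FCGD/AH/- → run F
t=16: L0/L1/L2 = FCGD/AH/- → run F
t=17: L0/L1/L2 = FCGD/AH/- → run F
t=18: L0/L1/L2 = FCGD/AH/- → run F
t=19: L0/L1/L2 = CGD/AHF/- → run C
t=20: L0/L1/L2 = CGD/AHF/- → run C
t=21: L0/L1/L2 = CGD/AHF/- → run C
t=22: L0/L1/L2 = CGD/AHF/- → run C
t=23: L0/L1/L2 = GD/AHFC/- → run G
t=24: L0/L1/L2 = GD/AHFC/- → run G
t=25: L0/L1/L2 = GD/AHFC/- → run G
t=26: L0/L1/L2 = GD/AHFC/- → run G
t=27: L0/L1/L2 = D/AHFCG/- → run D
t=28: L0/L1/L2 = D/AHFCG/- → run D
t=29: L0/L1/L2 = -/AHFCG/- → run A
t=30: L0/L1/L2 = -/AHFCG/- → run A
t=31: L0/L1/L2 = -/HFCG/- → run H
t=32: L0/L1/L2 = -/FCG/- → run F
t=33: L0/L1/L2 = -/FCG/- → run F
t=34: L0/L1/L2 = -/CG/- → run C
t=35: L0/L1/L2 = -/CG/- → run C
t=36: L0/L1/L2 = -/CG/- → run C
t=37: L0/L1/L2 = -/CG/- → run C
t=38: L0/L1/L2 = -/G/- → run G
t=39: (idle)
t=40: (idle)
t=41: (idle)
t=42: (idle)
t=43: (idle)

context switches = 13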